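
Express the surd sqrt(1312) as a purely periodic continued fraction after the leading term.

Write x_i = (sqrt(1312) + m_i)/d_i with (m_0, d_0) = (0, 1). a_0 = floor(sqrt(1312)) = 36, since 36^2 = 1296 <= 1312 < 1369 = 37^2.
Iterate m_{i+1} = d_i*a_i - m_i, d_{i+1} = (1312 - m_{i+1}^2)/d_i, a_{i+1} = floor((a_0 + m_{i+1})/d_{i+1}):
  m_1 = 1*36 - 0 = 36, d_1 = (1312 - 36^2)/1 = 16/1 = 16, a_1 = floor((36 + 36)/16) = 4.
  m_2 = 16*4 - 36 = 28, d_2 = (1312 - 28^2)/16 = 528/16 = 33, a_2 = floor((36 + 28)/33) = 1.
  m_3 = 33*1 - 28 = 5, d_3 = (1312 - 5^2)/33 = 1287/33 = 39, a_3 = floor((36 + 5)/39) = 1.
  m_4 = 39*1 - 5 = 34, d_4 = (1312 - 34^2)/39 = 156/39 = 4, a_4 = floor((36 + 34)/4) = 17.
  m_5 = 4*17 - 34 = 34, d_5 = (1312 - 34^2)/4 = 156/4 = 39, a_5 = floor((36 + 34)/39) = 1.
  m_6 = 39*1 - 34 = 5, d_6 = (1312 - 5^2)/39 = 1287/39 = 33, a_6 = floor((36 + 5)/33) = 1.
  m_7 = 33*1 - 5 = 28, d_7 = (1312 - 28^2)/33 = 528/33 = 16, a_7 = floor((36 + 28)/16) = 4.
  m_8 = 16*4 - 28 = 36, d_8 = (1312 - 36^2)/16 = 16/16 = 1, a_8 = floor((36 + 36)/1) = 72.
  m_9 = 1*72 - 36 = 36, d_9 = (1312 - 36^2)/1 = 16/1 = 16: (m_9, d_9) = (m_1, d_1) = (36, 16), so from here the quotients repeat a_1, ..., a_8; the period length is 8.
Hence the expansion of sqrt(1312) is a_0 = 36 followed by the repeating block 4, 1, 1, 17, 1, 1, 4, 72 (period 8).

[36; (4, 1, 1, 17, 1, 1, 4, 72)]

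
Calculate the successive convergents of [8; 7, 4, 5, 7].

Using the convergent recurrence p_i = a_i*p_{i-1} + p_{i-2}, q_i = a_i*q_{i-1} + q_{i-2} with p_{-2}=0, p_{-1}=1, q_{-2}=1, q_{-1}=0:
  i=0: a_0=8, p_0 = 8*1 + 0 = 8, q_0 = 8*0 + 1 = 1.
  i=1: a_1=7, p_1 = 7*8 + 1 = 57, q_1 = 7*1 + 0 = 7.
  i=2: a_2=4, p_2 = 4*57 + 8 = 236, q_2 = 4*7 + 1 = 29.
  i=3: a_3=5, p_3 = 5*236 + 57 = 1237, q_3 = 5*29 + 7 = 152.
  i=4: a_4=7, p_4 = 7*1237 + 236 = 8895, q_4 = 7*152 + 29 = 1093.

8/1, 57/7, 236/29, 1237/152, 8895/1093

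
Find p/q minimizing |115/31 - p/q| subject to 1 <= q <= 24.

Expand x = 115/31 as a continued fraction with the Euclidean algorithm:
  115 = 3*31 + 22, so a_0 = 3.
  31 = 1*22 + 9, so a_1 = 1.
  22 = 2*9 + 4, so a_2 = 2.
  9 = 2*4 + 1, so a_3 = 2.
  4 = 4*1 + 0, so a_4 = 4.
so x = [3; 1, 2, 2, 4].
Convergents (p_i = a_i*p_{i-1} + p_{i-2}, q_i = a_i*q_{i-1} + q_{i-2} with p_{-2}=0, p_{-1}=1, q_{-2}=1, q_{-1}=0), until the denominator exceeds 24:
  i=0: a_0=3, p_0 = 3*1 + 0 = 3, q_0 = 3*0 + 1 = 1.
  i=1: a_1=1, p_1 = 1*3 + 1 = 4, q_1 = 1*1 + 0 = 1.
  i=2: a_2=2, p_2 = 2*4 + 3 = 11, q_2 = 2*1 + 1 = 3.
  i=3: a_3=2, p_3 = 2*11 + 4 = 26, q_3 = 2*3 + 1 = 7.
  i=4: a_4=4, p_4 = 4*26 + 11 = 115, q_4 = 4*7 + 3 = 31.
q_4 = 31 > 24, so the last convergent with denominator <= 24 is p_3/q_3 = 26/7.
The closest fraction with denominator <= 24 is either p_3/q_3 or the intermediate fraction (k*p_3 + p_2)/(k*q_3 + q_2) with the largest k >= 1 whose denominator stays <= 24; these approach x as k grows, and every other convergent or intermediate fraction in range is farther away.
Largest k: floor((24 - q_2)/q_3) = floor((24 - 3)/7) = 3.
That gives (3*26 + 11)/(3*7 + 3) = 89/24.
Compare the errors: |x - 26/7| = |115*7 - 26*31|/(31*7) = 1/217, and |x - 89/24| = |115*24 - 89*31|/(31*24) = 1/744.
Cross-multiplying, 1*217 = 217 < 744 = 1*744, so 1/744 is smaller: the intermediate fraction 89/24 is closer to x than 26/7.

89/24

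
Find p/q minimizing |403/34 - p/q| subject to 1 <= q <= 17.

Expand x = 403/34 as a continued fraction with the Euclidean algorithm:
  403 = 11*34 + 29, so a_0 = 11.
  34 = 1*29 + 5, so a_1 = 1.
  29 = 5*5 + 4, so a_2 = 5.
  5 = 1*4 + 1, so a_3 = 1.
  4 = 4*1 + 0, so a_4 = 4.
so x = [11; 1, 5, 1, 4].
Convergents (p_i = a_i*p_{i-1} + p_{i-2}, q_i = a_i*q_{i-1} + q_{i-2} with p_{-2}=0, p_{-1}=1, q_{-2}=1, q_{-1}=0), until the denominator exceeds 17:
  i=0: a_0=11, p_0 = 11*1 + 0 = 11, q_0 = 11*0 + 1 = 1.
  i=1: a_1=1, p_1 = 1*11 + 1 = 12, q_1 = 1*1 + 0 = 1.
  i=2: a_2=5, p_2 = 5*12 + 11 = 71, q_2 = 5*1 + 1 = 6.
  i=3: a_3=1, p_3 = 1*71 + 12 = 83, q_3 = 1*6 + 1 = 7.
  i=4: a_4=4, p_4 = 4*83 + 71 = 403, q_4 = 4*7 + 6 = 34.
q_4 = 34 > 17, so the last convergent with denominator <= 17 is p_3/q_3 = 83/7.
The closest fraction with denominator <= 17 is either p_3/q_3 or the intermediate fraction (k*p_3 + p_2)/(k*q_3 + q_2) with the largest k >= 1 whose denominator stays <= 17; these approach x as k grows, and every other convergent or intermediate fraction in range is farther away.
Largest k: floor((17 - q_2)/q_3) = floor((17 - 6)/7) = 1.
That gives (1*83 + 71)/(1*7 + 6) = 154/13.
Compare the errors: |x - 83/7| = |403*7 - 83*34|/(34*7) = 1/238, and |x - 154/13| = |403*13 - 154*34|/(34*13) = 3/442.
Cross-multiplying, 1*442 = 442 < 714 = 3*238, so 1/238 is smaller: the convergent 83/7 is closer to x than 154/13.

83/7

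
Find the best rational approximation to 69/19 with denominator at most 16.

40/11

Expand x = 69/19 as a continued fraction with the Euclidean algorithm:
  69 = 3*19 + 12, so a_0 = 3.
  19 = 1*12 + 7, so a_1 = 1.
  12 = 1*7 + 5, so a_2 = 1.
  7 = 1*5 + 2, so a_3 = 1.
  5 = 2*2 + 1, so a_4 = 2.
  2 = 2*1 + 0, so a_5 = 2.
so x = [3; 1, 1, 1, 2, 2].
Convergents (p_i = a_i*p_{i-1} + p_{i-2}, q_i = a_i*q_{i-1} + q_{i-2} with p_{-2}=0, p_{-1}=1, q_{-2}=1, q_{-1}=0), until the denominator exceeds 16:
  i=0: a_0=3, p_0 = 3*1 + 0 = 3, q_0 = 3*0 + 1 = 1.
  i=1: a_1=1, p_1 = 1*3 + 1 = 4, q_1 = 1*1 + 0 = 1.
  i=2: a_2=1, p_2 = 1*4 + 3 = 7, q_2 = 1*1 + 1 = 2.
  i=3: a_3=1, p_3 = 1*7 + 4 = 11, q_3 = 1*2 + 1 = 3.
  i=4: a_4=2, p_4 = 2*11 + 7 = 29, q_4 = 2*3 + 2 = 8.
  i=5: a_5=2, p_5 = 2*29 + 11 = 69, q_5 = 2*8 + 3 = 19.
q_5 = 19 > 16, so the last convergent with denominator <= 16 is p_4/q_4 = 29/8.
The closest fraction with denominator <= 16 is either p_4/q_4 or the intermediate fraction (k*p_4 + p_3)/(k*q_4 + q_3) with the largest k >= 1 whose denominator stays <= 16; these approach x as k grows, and every other convergent or intermediate fraction in range is farther away.
Largest k: floor((16 - q_3)/q_4) = floor((16 - 3)/8) = 1.
That gives (1*29 + 11)/(1*8 + 3) = 40/11.
Compare the errors: |x - 29/8| = |69*8 - 29*19|/(19*8) = 1/152, and |x - 40/11| = |69*11 - 40*19|/(19*11) = 1/209.
Cross-multiplying, 1*152 = 152 < 209 = 1*209, so 1/209 is smaller: the intermediate fraction 40/11 is closer to x than 29/8.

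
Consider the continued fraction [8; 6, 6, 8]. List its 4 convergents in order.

Using the convergent recurrence p_i = a_i*p_{i-1} + p_{i-2}, q_i = a_i*q_{i-1} + q_{i-2} with p_{-2}=0, p_{-1}=1, q_{-2}=1, q_{-1}=0:
  i=0: a_0=8, p_0 = 8*1 + 0 = 8, q_0 = 8*0 + 1 = 1.
  i=1: a_1=6, p_1 = 6*8 + 1 = 49, q_1 = 6*1 + 0 = 6.
  i=2: a_2=6, p_2 = 6*49 + 8 = 302, q_2 = 6*6 + 1 = 37.
  i=3: a_3=8, p_3 = 8*302 + 49 = 2465, q_3 = 8*37 + 6 = 302.

8/1, 49/6, 302/37, 2465/302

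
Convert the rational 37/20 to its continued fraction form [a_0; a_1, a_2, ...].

[1; 1, 5, 1, 2]

Run the Euclidean algorithm on 37 and 20; the successive quotients are the partial quotients a_0, a_1, ... (each step inverts the fractional part left over by the previous one):
  37 = 1*20 + 17, so a_0 = 1.
  20 = 1*17 + 3, so a_1 = 1.
  17 = 5*3 + 2, so a_2 = 5.
  3 = 1*2 + 1, so a_3 = 1.
  2 = 2*1 + 0, so a_4 = 2.
The remainder reaches 0 after 5 divisions, so the expansion has 5 partial quotients, read off in order.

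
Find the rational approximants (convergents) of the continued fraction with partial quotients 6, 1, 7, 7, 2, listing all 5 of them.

6/1, 7/1, 55/8, 392/57, 839/122

Using the convergent recurrence p_i = a_i*p_{i-1} + p_{i-2}, q_i = a_i*q_{i-1} + q_{i-2} with p_{-2}=0, p_{-1}=1, q_{-2}=1, q_{-1}=0:
  i=0: a_0=6, p_0 = 6*1 + 0 = 6, q_0 = 6*0 + 1 = 1.
  i=1: a_1=1, p_1 = 1*6 + 1 = 7, q_1 = 1*1 + 0 = 1.
  i=2: a_2=7, p_2 = 7*7 + 6 = 55, q_2 = 7*1 + 1 = 8.
  i=3: a_3=7, p_3 = 7*55 + 7 = 392, q_3 = 7*8 + 1 = 57.
  i=4: a_4=2, p_4 = 2*392 + 55 = 839, q_4 = 2*57 + 8 = 122.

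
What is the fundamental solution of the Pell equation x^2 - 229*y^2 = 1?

First expand sqrt(229) as a continued fraction. With x_i = (sqrt(229) + m_i)/d_i and (m_0, d_0) = (0, 1): a_0 = floor(sqrt(229)) = 15, since 15^2 = 225 <= 229 < 256 = 16^2.
Iterate m_{i+1} = d_i*a_i - m_i, d_{i+1} = (229 - m_{i+1}^2)/d_i, a_{i+1} = floor((a_0 + m_{i+1})/d_{i+1}):
  m_1 = 1*15 - 0 = 15, d_1 = (229 - 15^2)/1 = 4/1 = 4, a_1 = floor((15 + 15)/4) = 7.
  m_2 = 4*7 - 15 = 13, d_2 = (229 - 13^2)/4 = 60/4 = 15, a_2 = floor((15 + 13)/15) = 1.
  m_3 = 15*1 - 13 = 2, d_3 = (229 - 2^2)/15 = 225/15 = 15, a_3 = floor((15 + 2)/15) = 1.
  m_4 = 15*1 - 2 = 13, d_4 = (229 - 13^2)/15 = 60/15 = 4, a_4 = floor((15 + 13)/4) = 7.
  m_5 = 4*7 - 13 = 15, d_5 = (229 - 15^2)/4 = 4/4 = 1, a_5 = floor((15 + 15)/1) = 30.
  m_6 = 1*30 - 15 = 15, d_6 = (229 - 15^2)/1 = 4/1 = 4: (m_6, d_6) = (m_1, d_1) = (15, 4), so from here the quotients repeat a_1, ..., a_5; the period length is 5.
So sqrt(229) = [15; (7, 1, 1, 7, 30)] with period length k = 5.
k is odd, so (p_{k-1}, q_{k-1}) only solves x^2 - 229y^2 = -1 and the fundamental solution of x^2 - 229y^2 = 1 is (p_{2k-1}, q_{2k-1}) = (p_9, q_9); compute convergents through index 9, running through the period twice.
Convergents (p_i = a_i*p_{i-1} + p_{i-2}, q_i = a_i*q_{i-1} + q_{i-2} with p_{-2}=0, p_{-1}=1, q_{-2}=1, q_{-1}=0):
  i=0: a_0=15, p_0 = 15*1 + 0 = 15, q_0 = 15*0 + 1 = 1.
  i=1: a_1=7, p_1 = 7*15 + 1 = 106, q_1 = 7*1 + 0 = 7.
  i=2: a_2=1, p_2 = 1*106 + 15 = 121, q_2 = 1*7 + 1 = 8.
  i=3: a_3=1, p_3 = 1*121 + 106 = 227, q_3 = 1*8 + 7 = 15.
  i=4: a_4=7, p_4 = 7*227 + 121 = 1710, q_4 = 7*15 + 8 = 113.
  i=5: a_5=30, p_5 = 30*1710 + 227 = 51527, q_5 = 30*113 + 15 = 3405.
  i=6: a_6=7, p_6 = 7*51527 + 1710 = 362399, q_6 = 7*3405 + 113 = 23948.
  i=7: a_7=1, p_7 = 1*362399 + 51527 = 413926, q_7 = 1*23948 + 3405 = 27353.
  i=8: a_8=1, p_8 = 1*413926 + 362399 = 776325, q_8 = 1*27353 + 23948 = 51301.
  i=9: a_9=7, p_9 = 7*776325 + 413926 = 5848201, q_9 = 7*51301 + 27353 = 386460.
Indeed p_4^2 - 229*q_4^2 = 2924100 - 2924101 = -1, not +1.
Check: 5848201^2 - 229*386460^2 = 34201454936401 - 34201454936400 = 1, so (x, y) = (5848201, 386460) solves the equation, and by the theorem it is the least positive solution.

(x, y) = (5848201, 386460)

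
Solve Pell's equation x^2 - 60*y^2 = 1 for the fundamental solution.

(x, y) = (31, 4)

First expand sqrt(60) as a continued fraction. With x_i = (sqrt(60) + m_i)/d_i and (m_0, d_0) = (0, 1): a_0 = floor(sqrt(60)) = 7, since 7^2 = 49 <= 60 < 64 = 8^2.
Iterate m_{i+1} = d_i*a_i - m_i, d_{i+1} = (60 - m_{i+1}^2)/d_i, a_{i+1} = floor((a_0 + m_{i+1})/d_{i+1}):
  m_1 = 1*7 - 0 = 7, d_1 = (60 - 7^2)/1 = 11/1 = 11, a_1 = floor((7 + 7)/11) = 1.
  m_2 = 11*1 - 7 = 4, d_2 = (60 - 4^2)/11 = 44/11 = 4, a_2 = floor((7 + 4)/4) = 2.
  m_3 = 4*2 - 4 = 4, d_3 = (60 - 4^2)/4 = 44/4 = 11, a_3 = floor((7 + 4)/11) = 1.
  m_4 = 11*1 - 4 = 7, d_4 = (60 - 7^2)/11 = 11/11 = 1, a_4 = floor((7 + 7)/1) = 14.
  m_5 = 1*14 - 7 = 7, d_5 = (60 - 7^2)/1 = 11/1 = 11: (m_5, d_5) = (m_1, d_1) = (7, 11), so from here the quotients repeat a_1, ..., a_4; the period length is 4.
So sqrt(60) = [7; (1, 2, 1, 14)] with period length k = 4.
k is even, so the fundamental solution of x^2 - 60y^2 = 1 is (p_{k-1}, q_{k-1}) = (p_3, q_3); compute convergents through index 3.
Convergents (p_i = a_i*p_{i-1} + p_{i-2}, q_i = a_i*q_{i-1} + q_{i-2} with p_{-2}=0, p_{-1}=1, q_{-2}=1, q_{-1}=0):
  i=0: a_0=7, p_0 = 7*1 + 0 = 7, q_0 = 7*0 + 1 = 1.
  i=1: a_1=1, p_1 = 1*7 + 1 = 8, q_1 = 1*1 + 0 = 1.
  i=2: a_2=2, p_2 = 2*8 + 7 = 23, q_2 = 2*1 + 1 = 3.
  i=3: a_3=1, p_3 = 1*23 + 8 = 31, q_3 = 1*3 + 1 = 4.
Check: 31^2 - 60*4^2 = 961 - 960 = 1, so (x, y) = (31, 4) solves the equation, and by the theorem it is the least positive solution.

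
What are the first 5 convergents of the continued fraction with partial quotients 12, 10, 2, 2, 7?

12/1, 121/10, 254/21, 629/52, 4657/385

Using the convergent recurrence p_i = a_i*p_{i-1} + p_{i-2}, q_i = a_i*q_{i-1} + q_{i-2} with p_{-2}=0, p_{-1}=1, q_{-2}=1, q_{-1}=0:
  i=0: a_0=12, p_0 = 12*1 + 0 = 12, q_0 = 12*0 + 1 = 1.
  i=1: a_1=10, p_1 = 10*12 + 1 = 121, q_1 = 10*1 + 0 = 10.
  i=2: a_2=2, p_2 = 2*121 + 12 = 254, q_2 = 2*10 + 1 = 21.
  i=3: a_3=2, p_3 = 2*254 + 121 = 629, q_3 = 2*21 + 10 = 52.
  i=4: a_4=7, p_4 = 7*629 + 254 = 4657, q_4 = 7*52 + 21 = 385.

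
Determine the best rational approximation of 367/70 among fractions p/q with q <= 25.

131/25

Expand x = 367/70 as a continued fraction with the Euclidean algorithm:
  367 = 5*70 + 17, so a_0 = 5.
  70 = 4*17 + 2, so a_1 = 4.
  17 = 8*2 + 1, so a_2 = 8.
  2 = 2*1 + 0, so a_3 = 2.
so x = [5; 4, 8, 2].
Convergents (p_i = a_i*p_{i-1} + p_{i-2}, q_i = a_i*q_{i-1} + q_{i-2} with p_{-2}=0, p_{-1}=1, q_{-2}=1, q_{-1}=0), until the denominator exceeds 25:
  i=0: a_0=5, p_0 = 5*1 + 0 = 5, q_0 = 5*0 + 1 = 1.
  i=1: a_1=4, p_1 = 4*5 + 1 = 21, q_1 = 4*1 + 0 = 4.
  i=2: a_2=8, p_2 = 8*21 + 5 = 173, q_2 = 8*4 + 1 = 33.
q_2 = 33 > 25, so the last convergent with denominator <= 25 is p_1/q_1 = 21/4.
The closest fraction with denominator <= 25 is either p_1/q_1 or the intermediate fraction (k*p_1 + p_0)/(k*q_1 + q_0) with the largest k >= 1 whose denominator stays <= 25; these approach x as k grows, and every other convergent or intermediate fraction in range is farther away.
Largest k: floor((25 - q_0)/q_1) = floor((25 - 1)/4) = 6.
That gives (6*21 + 5)/(6*4 + 1) = 131/25.
Compare the errors: |x - 21/4| = |367*4 - 21*70|/(70*4) = 2/280, and |x - 131/25| = |367*25 - 131*70|/(70*25) = 5/1750.
Cross-multiplying, 5*280 = 1400 < 3500 = 2*1750, so 5/1750 is smaller: the intermediate fraction 131/25 is closer to x than 21/4.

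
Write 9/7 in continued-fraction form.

Run the Euclidean algorithm on 9 and 7; the successive quotients are the partial quotients a_0, a_1, ... (each step inverts the fractional part left over by the previous one):
  9 = 1*7 + 2, so a_0 = 1.
  7 = 3*2 + 1, so a_1 = 3.
  2 = 2*1 + 0, so a_2 = 2.
The remainder reaches 0 after 3 divisions, so the expansion has 3 partial quotients, read off in order.

[1; 3, 2]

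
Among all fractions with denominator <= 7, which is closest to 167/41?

29/7

Expand x = 167/41 as a continued fraction with the Euclidean algorithm:
  167 = 4*41 + 3, so a_0 = 4.
  41 = 13*3 + 2, so a_1 = 13.
  3 = 1*2 + 1, so a_2 = 1.
  2 = 2*1 + 0, so a_3 = 2.
so x = [4; 13, 1, 2].
Convergents (p_i = a_i*p_{i-1} + p_{i-2}, q_i = a_i*q_{i-1} + q_{i-2} with p_{-2}=0, p_{-1}=1, q_{-2}=1, q_{-1}=0), until the denominator exceeds 7:
  i=0: a_0=4, p_0 = 4*1 + 0 = 4, q_0 = 4*0 + 1 = 1.
  i=1: a_1=13, p_1 = 13*4 + 1 = 53, q_1 = 13*1 + 0 = 13.
q_1 = 13 > 7, so the last convergent with denominator <= 7 is p_0/q_0 = 4/1.
The closest fraction with denominator <= 7 is either p_0/q_0 or the intermediate fraction (k*p_0 + p_{-1})/(k*q_0 + q_{-1}) with the largest k >= 1 whose denominator stays <= 7; these approach x as k grows, and every other convergent or intermediate fraction in range is farther away.
Largest k: floor((7 - q_{-1})/q_0) = floor((7 - 0)/1) = 7 (using the seeds p_{-1} = 1, q_{-1} = 0).
That gives (7*4 + 1)/(7*1 + 0) = 29/7.
Compare the errors: |x - 4/1| = |167*1 - 4*41|/(41*1) = 3/41, and |x - 29/7| = |167*7 - 29*41|/(41*7) = 20/287.
Cross-multiplying, 20*41 = 820 < 861 = 3*287, so 20/287 is smaller: the intermediate fraction 29/7 is closer to x than 4/1.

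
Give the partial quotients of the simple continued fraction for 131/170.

Run the Euclidean algorithm on 131 and 170; the successive quotients are the partial quotients a_0, a_1, ... (each step inverts the fractional part left over by the previous one):
  131 = 0*170 + 131, so a_0 = 0.
  170 = 1*131 + 39, so a_1 = 1.
  131 = 3*39 + 14, so a_2 = 3.
  39 = 2*14 + 11, so a_3 = 2.
  14 = 1*11 + 3, so a_4 = 1.
  11 = 3*3 + 2, so a_5 = 3.
  3 = 1*2 + 1, so a_6 = 1.
  2 = 2*1 + 0, so a_7 = 2.
The remainder reaches 0 after 8 divisions, so the expansion has 8 partial quotients, read off in order.

[0; 1, 3, 2, 1, 3, 1, 2]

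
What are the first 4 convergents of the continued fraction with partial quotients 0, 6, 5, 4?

Using the convergent recurrence p_i = a_i*p_{i-1} + p_{i-2}, q_i = a_i*q_{i-1} + q_{i-2} with p_{-2}=0, p_{-1}=1, q_{-2}=1, q_{-1}=0:
  i=0: a_0=0, p_0 = 0*1 + 0 = 0, q_0 = 0*0 + 1 = 1.
  i=1: a_1=6, p_1 = 6*0 + 1 = 1, q_1 = 6*1 + 0 = 6.
  i=2: a_2=5, p_2 = 5*1 + 0 = 5, q_2 = 5*6 + 1 = 31.
  i=3: a_3=4, p_3 = 4*5 + 1 = 21, q_3 = 4*31 + 6 = 130.

0/1, 1/6, 5/31, 21/130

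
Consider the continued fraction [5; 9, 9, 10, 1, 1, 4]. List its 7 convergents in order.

Using the convergent recurrence p_i = a_i*p_{i-1} + p_{i-2}, q_i = a_i*q_{i-1} + q_{i-2} with p_{-2}=0, p_{-1}=1, q_{-2}=1, q_{-1}=0:
  i=0: a_0=5, p_0 = 5*1 + 0 = 5, q_0 = 5*0 + 1 = 1.
  i=1: a_1=9, p_1 = 9*5 + 1 = 46, q_1 = 9*1 + 0 = 9.
  i=2: a_2=9, p_2 = 9*46 + 5 = 419, q_2 = 9*9 + 1 = 82.
  i=3: a_3=10, p_3 = 10*419 + 46 = 4236, q_3 = 10*82 + 9 = 829.
  i=4: a_4=1, p_4 = 1*4236 + 419 = 4655, q_4 = 1*829 + 82 = 911.
  i=5: a_5=1, p_5 = 1*4655 + 4236 = 8891, q_5 = 1*911 + 829 = 1740.
  i=6: a_6=4, p_6 = 4*8891 + 4655 = 40219, q_6 = 4*1740 + 911 = 7871.

5/1, 46/9, 419/82, 4236/829, 4655/911, 8891/1740, 40219/7871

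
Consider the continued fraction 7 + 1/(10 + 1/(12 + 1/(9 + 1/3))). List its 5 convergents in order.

Using the convergent recurrence p_i = a_i*p_{i-1} + p_{i-2}, q_i = a_i*q_{i-1} + q_{i-2} with p_{-2}=0, p_{-1}=1, q_{-2}=1, q_{-1}=0:
  i=0: a_0=7, p_0 = 7*1 + 0 = 7, q_0 = 7*0 + 1 = 1.
  i=1: a_1=10, p_1 = 10*7 + 1 = 71, q_1 = 10*1 + 0 = 10.
  i=2: a_2=12, p_2 = 12*71 + 7 = 859, q_2 = 12*10 + 1 = 121.
  i=3: a_3=9, p_3 = 9*859 + 71 = 7802, q_3 = 9*121 + 10 = 1099.
  i=4: a_4=3, p_4 = 3*7802 + 859 = 24265, q_4 = 3*1099 + 121 = 3418.

7/1, 71/10, 859/121, 7802/1099, 24265/3418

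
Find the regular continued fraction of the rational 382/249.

Run the Euclidean algorithm on 382 and 249; the successive quotients are the partial quotients a_0, a_1, ... (each step inverts the fractional part left over by the previous one):
  382 = 1*249 + 133, so a_0 = 1.
  249 = 1*133 + 116, so a_1 = 1.
  133 = 1*116 + 17, so a_2 = 1.
  116 = 6*17 + 14, so a_3 = 6.
  17 = 1*14 + 3, so a_4 = 1.
  14 = 4*3 + 2, so a_5 = 4.
  3 = 1*2 + 1, so a_6 = 1.
  2 = 2*1 + 0, so a_7 = 2.
The remainder reaches 0 after 8 divisions, so the expansion has 8 partial quotients, read off in order.

[1; 1, 1, 6, 1, 4, 1, 2]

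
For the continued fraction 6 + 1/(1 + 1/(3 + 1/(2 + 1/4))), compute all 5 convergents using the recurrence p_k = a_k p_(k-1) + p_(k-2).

Using the convergent recurrence p_i = a_i*p_{i-1} + p_{i-2}, q_i = a_i*q_{i-1} + q_{i-2} with p_{-2}=0, p_{-1}=1, q_{-2}=1, q_{-1}=0:
  i=0: a_0=6, p_0 = 6*1 + 0 = 6, q_0 = 6*0 + 1 = 1.
  i=1: a_1=1, p_1 = 1*6 + 1 = 7, q_1 = 1*1 + 0 = 1.
  i=2: a_2=3, p_2 = 3*7 + 6 = 27, q_2 = 3*1 + 1 = 4.
  i=3: a_3=2, p_3 = 2*27 + 7 = 61, q_3 = 2*4 + 1 = 9.
  i=4: a_4=4, p_4 = 4*61 + 27 = 271, q_4 = 4*9 + 4 = 40.

6/1, 7/1, 27/4, 61/9, 271/40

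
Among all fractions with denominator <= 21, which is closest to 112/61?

11/6

Expand x = 112/61 as a continued fraction with the Euclidean algorithm:
  112 = 1*61 + 51, so a_0 = 1.
  61 = 1*51 + 10, so a_1 = 1.
  51 = 5*10 + 1, so a_2 = 5.
  10 = 10*1 + 0, so a_3 = 10.
so x = [1; 1, 5, 10].
Convergents (p_i = a_i*p_{i-1} + p_{i-2}, q_i = a_i*q_{i-1} + q_{i-2} with p_{-2}=0, p_{-1}=1, q_{-2}=1, q_{-1}=0), until the denominator exceeds 21:
  i=0: a_0=1, p_0 = 1*1 + 0 = 1, q_0 = 1*0 + 1 = 1.
  i=1: a_1=1, p_1 = 1*1 + 1 = 2, q_1 = 1*1 + 0 = 1.
  i=2: a_2=5, p_2 = 5*2 + 1 = 11, q_2 = 5*1 + 1 = 6.
  i=3: a_3=10, p_3 = 10*11 + 2 = 112, q_3 = 10*6 + 1 = 61.
q_3 = 61 > 21, so the last convergent with denominator <= 21 is p_2/q_2 = 11/6.
The closest fraction with denominator <= 21 is either p_2/q_2 or the intermediate fraction (k*p_2 + p_1)/(k*q_2 + q_1) with the largest k >= 1 whose denominator stays <= 21; these approach x as k grows, and every other convergent or intermediate fraction in range is farther away.
Largest k: floor((21 - q_1)/q_2) = floor((21 - 1)/6) = 3.
That gives (3*11 + 2)/(3*6 + 1) = 35/19.
Compare the errors: |x - 11/6| = |112*6 - 11*61|/(61*6) = 1/366, and |x - 35/19| = |112*19 - 35*61|/(61*19) = 7/1159.
Cross-multiplying, 1*1159 = 1159 < 2562 = 7*366, so 1/366 is smaller: the convergent 11/6 is closer to x than 35/19.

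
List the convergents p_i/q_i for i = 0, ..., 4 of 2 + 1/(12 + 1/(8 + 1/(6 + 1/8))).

2/1, 25/12, 202/97, 1237/594, 10098/4849

Using the convergent recurrence p_i = a_i*p_{i-1} + p_{i-2}, q_i = a_i*q_{i-1} + q_{i-2} with p_{-2}=0, p_{-1}=1, q_{-2}=1, q_{-1}=0:
  i=0: a_0=2, p_0 = 2*1 + 0 = 2, q_0 = 2*0 + 1 = 1.
  i=1: a_1=12, p_1 = 12*2 + 1 = 25, q_1 = 12*1 + 0 = 12.
  i=2: a_2=8, p_2 = 8*25 + 2 = 202, q_2 = 8*12 + 1 = 97.
  i=3: a_3=6, p_3 = 6*202 + 25 = 1237, q_3 = 6*97 + 12 = 594.
  i=4: a_4=8, p_4 = 8*1237 + 202 = 10098, q_4 = 8*594 + 97 = 4849.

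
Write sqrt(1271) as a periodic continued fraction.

[35; (1, 1, 1, 6, 2, 6, 1, 1, 1, 70)]

Write x_i = (sqrt(1271) + m_i)/d_i with (m_0, d_0) = (0, 1). a_0 = floor(sqrt(1271)) = 35, since 35^2 = 1225 <= 1271 < 1296 = 36^2.
Iterate m_{i+1} = d_i*a_i - m_i, d_{i+1} = (1271 - m_{i+1}^2)/d_i, a_{i+1} = floor((a_0 + m_{i+1})/d_{i+1}):
  m_1 = 1*35 - 0 = 35, d_1 = (1271 - 35^2)/1 = 46/1 = 46, a_1 = floor((35 + 35)/46) = 1.
  m_2 = 46*1 - 35 = 11, d_2 = (1271 - 11^2)/46 = 1150/46 = 25, a_2 = floor((35 + 11)/25) = 1.
  m_3 = 25*1 - 11 = 14, d_3 = (1271 - 14^2)/25 = 1075/25 = 43, a_3 = floor((35 + 14)/43) = 1.
  m_4 = 43*1 - 14 = 29, d_4 = (1271 - 29^2)/43 = 430/43 = 10, a_4 = floor((35 + 29)/10) = 6.
  m_5 = 10*6 - 29 = 31, d_5 = (1271 - 31^2)/10 = 310/10 = 31, a_5 = floor((35 + 31)/31) = 2.
  m_6 = 31*2 - 31 = 31, d_6 = (1271 - 31^2)/31 = 310/31 = 10, a_6 = floor((35 + 31)/10) = 6.
  m_7 = 10*6 - 31 = 29, d_7 = (1271 - 29^2)/10 = 430/10 = 43, a_7 = floor((35 + 29)/43) = 1.
  m_8 = 43*1 - 29 = 14, d_8 = (1271 - 14^2)/43 = 1075/43 = 25, a_8 = floor((35 + 14)/25) = 1.
  m_9 = 25*1 - 14 = 11, d_9 = (1271 - 11^2)/25 = 1150/25 = 46, a_9 = floor((35 + 11)/46) = 1.
  m_10 = 46*1 - 11 = 35, d_10 = (1271 - 35^2)/46 = 46/46 = 1, a_10 = floor((35 + 35)/1) = 70.
  m_11 = 1*70 - 35 = 35, d_11 = (1271 - 35^2)/1 = 46/1 = 46: (m_11, d_11) = (m_1, d_1) = (35, 46), so from here the quotients repeat a_1, ..., a_10; the period length is 10.
Hence the expansion of sqrt(1271) is a_0 = 35 followed by the repeating block 1, 1, 1, 6, 2, 6, 1, 1, 1, 70 (period 10).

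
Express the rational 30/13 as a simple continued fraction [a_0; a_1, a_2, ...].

Run the Euclidean algorithm on 30 and 13; the successive quotients are the partial quotients a_0, a_1, ... (each step inverts the fractional part left over by the previous one):
  30 = 2*13 + 4, so a_0 = 2.
  13 = 3*4 + 1, so a_1 = 3.
  4 = 4*1 + 0, so a_2 = 4.
The remainder reaches 0 after 3 divisions, so the expansion has 3 partial quotients, read off in order.

[2; 3, 4]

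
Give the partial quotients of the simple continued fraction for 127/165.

Run the Euclidean algorithm on 127 and 165; the successive quotients are the partial quotients a_0, a_1, ... (each step inverts the fractional part left over by the previous one):
  127 = 0*165 + 127, so a_0 = 0.
  165 = 1*127 + 38, so a_1 = 1.
  127 = 3*38 + 13, so a_2 = 3.
  38 = 2*13 + 12, so a_3 = 2.
  13 = 1*12 + 1, so a_4 = 1.
  12 = 12*1 + 0, so a_5 = 12.
The remainder reaches 0 after 6 divisions, so the expansion has 6 partial quotients, read off in order.

[0; 1, 3, 2, 1, 12]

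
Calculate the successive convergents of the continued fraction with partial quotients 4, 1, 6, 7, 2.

4/1, 5/1, 34/7, 243/50, 520/107

Using the convergent recurrence p_i = a_i*p_{i-1} + p_{i-2}, q_i = a_i*q_{i-1} + q_{i-2} with p_{-2}=0, p_{-1}=1, q_{-2}=1, q_{-1}=0:
  i=0: a_0=4, p_0 = 4*1 + 0 = 4, q_0 = 4*0 + 1 = 1.
  i=1: a_1=1, p_1 = 1*4 + 1 = 5, q_1 = 1*1 + 0 = 1.
  i=2: a_2=6, p_2 = 6*5 + 4 = 34, q_2 = 6*1 + 1 = 7.
  i=3: a_3=7, p_3 = 7*34 + 5 = 243, q_3 = 7*7 + 1 = 50.
  i=4: a_4=2, p_4 = 2*243 + 34 = 520, q_4 = 2*50 + 7 = 107.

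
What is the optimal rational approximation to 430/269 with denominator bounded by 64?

8/5

Expand x = 430/269 as a continued fraction with the Euclidean algorithm:
  430 = 1*269 + 161, so a_0 = 1.
  269 = 1*161 + 108, so a_1 = 1.
  161 = 1*108 + 53, so a_2 = 1.
  108 = 2*53 + 2, so a_3 = 2.
  53 = 26*2 + 1, so a_4 = 26.
  2 = 2*1 + 0, so a_5 = 2.
so x = [1; 1, 1, 2, 26, 2].
Convergents (p_i = a_i*p_{i-1} + p_{i-2}, q_i = a_i*q_{i-1} + q_{i-2} with p_{-2}=0, p_{-1}=1, q_{-2}=1, q_{-1}=0), until the denominator exceeds 64:
  i=0: a_0=1, p_0 = 1*1 + 0 = 1, q_0 = 1*0 + 1 = 1.
  i=1: a_1=1, p_1 = 1*1 + 1 = 2, q_1 = 1*1 + 0 = 1.
  i=2: a_2=1, p_2 = 1*2 + 1 = 3, q_2 = 1*1 + 1 = 2.
  i=3: a_3=2, p_3 = 2*3 + 2 = 8, q_3 = 2*2 + 1 = 5.
  i=4: a_4=26, p_4 = 26*8 + 3 = 211, q_4 = 26*5 + 2 = 132.
q_4 = 132 > 64, so the last convergent with denominator <= 64 is p_3/q_3 = 8/5.
The closest fraction with denominator <= 64 is either p_3/q_3 or the intermediate fraction (k*p_3 + p_2)/(k*q_3 + q_2) with the largest k >= 1 whose denominator stays <= 64; these approach x as k grows, and every other convergent or intermediate fraction in range is farther away.
Largest k: floor((64 - q_2)/q_3) = floor((64 - 2)/5) = 12.
That gives (12*8 + 3)/(12*5 + 2) = 99/62.
Compare the errors: |x - 8/5| = |430*5 - 8*269|/(269*5) = 2/1345, and |x - 99/62| = |430*62 - 99*269|/(269*62) = 29/16678.
Cross-multiplying, 2*16678 = 33356 < 39005 = 29*1345, so 2/1345 is smaller: the convergent 8/5 is closer to x than 99/62.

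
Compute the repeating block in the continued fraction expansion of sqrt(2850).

[53; (2, 1, 1, 2, 7, 4, 7, 2, 1, 1, 2, 106)]

Write x_i = (sqrt(2850) + m_i)/d_i with (m_0, d_0) = (0, 1). a_0 = floor(sqrt(2850)) = 53, since 53^2 = 2809 <= 2850 < 2916 = 54^2.
Iterate m_{i+1} = d_i*a_i - m_i, d_{i+1} = (2850 - m_{i+1}^2)/d_i, a_{i+1} = floor((a_0 + m_{i+1})/d_{i+1}):
  m_1 = 1*53 - 0 = 53, d_1 = (2850 - 53^2)/1 = 41/1 = 41, a_1 = floor((53 + 53)/41) = 2.
  m_2 = 41*2 - 53 = 29, d_2 = (2850 - 29^2)/41 = 2009/41 = 49, a_2 = floor((53 + 29)/49) = 1.
  m_3 = 49*1 - 29 = 20, d_3 = (2850 - 20^2)/49 = 2450/49 = 50, a_3 = floor((53 + 20)/50) = 1.
  m_4 = 50*1 - 20 = 30, d_4 = (2850 - 30^2)/50 = 1950/50 = 39, a_4 = floor((53 + 30)/39) = 2.
  m_5 = 39*2 - 30 = 48, d_5 = (2850 - 48^2)/39 = 546/39 = 14, a_5 = floor((53 + 48)/14) = 7.
  m_6 = 14*7 - 48 = 50, d_6 = (2850 - 50^2)/14 = 350/14 = 25, a_6 = floor((53 + 50)/25) = 4.
  m_7 = 25*4 - 50 = 50, d_7 = (2850 - 50^2)/25 = 350/25 = 14, a_7 = floor((53 + 50)/14) = 7.
  m_8 = 14*7 - 50 = 48, d_8 = (2850 - 48^2)/14 = 546/14 = 39, a_8 = floor((53 + 48)/39) = 2.
  m_9 = 39*2 - 48 = 30, d_9 = (2850 - 30^2)/39 = 1950/39 = 50, a_9 = floor((53 + 30)/50) = 1.
  m_10 = 50*1 - 30 = 20, d_10 = (2850 - 20^2)/50 = 2450/50 = 49, a_10 = floor((53 + 20)/49) = 1.
  m_11 = 49*1 - 20 = 29, d_11 = (2850 - 29^2)/49 = 2009/49 = 41, a_11 = floor((53 + 29)/41) = 2.
  m_12 = 41*2 - 29 = 53, d_12 = (2850 - 53^2)/41 = 41/41 = 1, a_12 = floor((53 + 53)/1) = 106.
  m_13 = 1*106 - 53 = 53, d_13 = (2850 - 53^2)/1 = 41/1 = 41: (m_13, d_13) = (m_1, d_1) = (53, 41), so from here the quotients repeat a_1, ..., a_12; the period length is 12.
Hence the expansion of sqrt(2850) is a_0 = 53 followed by the repeating block 2, 1, 1, 2, 7, 4, 7, 2, 1, 1, 2, 106 (period 12).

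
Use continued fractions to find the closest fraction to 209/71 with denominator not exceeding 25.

53/18

Expand x = 209/71 as a continued fraction with the Euclidean algorithm:
  209 = 2*71 + 67, so a_0 = 2.
  71 = 1*67 + 4, so a_1 = 1.
  67 = 16*4 + 3, so a_2 = 16.
  4 = 1*3 + 1, so a_3 = 1.
  3 = 3*1 + 0, so a_4 = 3.
so x = [2; 1, 16, 1, 3].
Convergents (p_i = a_i*p_{i-1} + p_{i-2}, q_i = a_i*q_{i-1} + q_{i-2} with p_{-2}=0, p_{-1}=1, q_{-2}=1, q_{-1}=0), until the denominator exceeds 25:
  i=0: a_0=2, p_0 = 2*1 + 0 = 2, q_0 = 2*0 + 1 = 1.
  i=1: a_1=1, p_1 = 1*2 + 1 = 3, q_1 = 1*1 + 0 = 1.
  i=2: a_2=16, p_2 = 16*3 + 2 = 50, q_2 = 16*1 + 1 = 17.
  i=3: a_3=1, p_3 = 1*50 + 3 = 53, q_3 = 1*17 + 1 = 18.
  i=4: a_4=3, p_4 = 3*53 + 50 = 209, q_4 = 3*18 + 17 = 71.
q_4 = 71 > 25, so the last convergent with denominator <= 25 is p_3/q_3 = 53/18.
The closest fraction with denominator <= 25 is either p_3/q_3 or the intermediate fraction (k*p_3 + p_2)/(k*q_3 + q_2) with the largest k >= 1 whose denominator stays <= 25; these approach x as k grows, and every other convergent or intermediate fraction in range is farther away.
Largest k: floor((25 - q_2)/q_3) = floor((25 - 17)/18) = 0.
Since k = 0, no intermediate fraction beyond p_3/q_3 has denominator <= 25, so the convergent 53/18 is the closest (its error is |209*18 - 53*71|/(71*18) = 1/1278).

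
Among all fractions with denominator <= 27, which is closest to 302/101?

Expand x = 302/101 as a continued fraction with the Euclidean algorithm:
  302 = 2*101 + 100, so a_0 = 2.
  101 = 1*100 + 1, so a_1 = 1.
  100 = 100*1 + 0, so a_2 = 100.
so x = [2; 1, 100].
Convergents (p_i = a_i*p_{i-1} + p_{i-2}, q_i = a_i*q_{i-1} + q_{i-2} with p_{-2}=0, p_{-1}=1, q_{-2}=1, q_{-1}=0), until the denominator exceeds 27:
  i=0: a_0=2, p_0 = 2*1 + 0 = 2, q_0 = 2*0 + 1 = 1.
  i=1: a_1=1, p_1 = 1*2 + 1 = 3, q_1 = 1*1 + 0 = 1.
  i=2: a_2=100, p_2 = 100*3 + 2 = 302, q_2 = 100*1 + 1 = 101.
q_2 = 101 > 27, so the last convergent with denominator <= 27 is p_1/q_1 = 3/1.
The closest fraction with denominator <= 27 is either p_1/q_1 or the intermediate fraction (k*p_1 + p_0)/(k*q_1 + q_0) with the largest k >= 1 whose denominator stays <= 27; these approach x as k grows, and every other convergent or intermediate fraction in range is farther away.
Largest k: floor((27 - q_0)/q_1) = floor((27 - 1)/1) = 26.
That gives (26*3 + 2)/(26*1 + 1) = 80/27.
Compare the errors: |x - 3/1| = |302*1 - 3*101|/(101*1) = 1/101, and |x - 80/27| = |302*27 - 80*101|/(101*27) = 74/2727.
Cross-multiplying, 1*2727 = 2727 < 7474 = 74*101, so 1/101 is smaller: the convergent 3/1 is closer to x than 80/27.

3/1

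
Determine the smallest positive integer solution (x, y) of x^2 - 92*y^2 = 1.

(x, y) = (1151, 120)

First expand sqrt(92) as a continued fraction. With x_i = (sqrt(92) + m_i)/d_i and (m_0, d_0) = (0, 1): a_0 = floor(sqrt(92)) = 9, since 9^2 = 81 <= 92 < 100 = 10^2.
Iterate m_{i+1} = d_i*a_i - m_i, d_{i+1} = (92 - m_{i+1}^2)/d_i, a_{i+1} = floor((a_0 + m_{i+1})/d_{i+1}):
  m_1 = 1*9 - 0 = 9, d_1 = (92 - 9^2)/1 = 11/1 = 11, a_1 = floor((9 + 9)/11) = 1.
  m_2 = 11*1 - 9 = 2, d_2 = (92 - 2^2)/11 = 88/11 = 8, a_2 = floor((9 + 2)/8) = 1.
  m_3 = 8*1 - 2 = 6, d_3 = (92 - 6^2)/8 = 56/8 = 7, a_3 = floor((9 + 6)/7) = 2.
  m_4 = 7*2 - 6 = 8, d_4 = (92 - 8^2)/7 = 28/7 = 4, a_4 = floor((9 + 8)/4) = 4.
  m_5 = 4*4 - 8 = 8, d_5 = (92 - 8^2)/4 = 28/4 = 7, a_5 = floor((9 + 8)/7) = 2.
  m_6 = 7*2 - 8 = 6, d_6 = (92 - 6^2)/7 = 56/7 = 8, a_6 = floor((9 + 6)/8) = 1.
  m_7 = 8*1 - 6 = 2, d_7 = (92 - 2^2)/8 = 88/8 = 11, a_7 = floor((9 + 2)/11) = 1.
  m_8 = 11*1 - 2 = 9, d_8 = (92 - 9^2)/11 = 11/11 = 1, a_8 = floor((9 + 9)/1) = 18.
  m_9 = 1*18 - 9 = 9, d_9 = (92 - 9^2)/1 = 11/1 = 11: (m_9, d_9) = (m_1, d_1) = (9, 11), so from here the quotients repeat a_1, ..., a_8; the period length is 8.
So sqrt(92) = [9; (1, 1, 2, 4, 2, 1, 1, 18)] with period length k = 8.
k is even, so the fundamental solution of x^2 - 92y^2 = 1 is (p_{k-1}, q_{k-1}) = (p_7, q_7); compute convergents through index 7.
Convergents (p_i = a_i*p_{i-1} + p_{i-2}, q_i = a_i*q_{i-1} + q_{i-2} with p_{-2}=0, p_{-1}=1, q_{-2}=1, q_{-1}=0):
  i=0: a_0=9, p_0 = 9*1 + 0 = 9, q_0 = 9*0 + 1 = 1.
  i=1: a_1=1, p_1 = 1*9 + 1 = 10, q_1 = 1*1 + 0 = 1.
  i=2: a_2=1, p_2 = 1*10 + 9 = 19, q_2 = 1*1 + 1 = 2.
  i=3: a_3=2, p_3 = 2*19 + 10 = 48, q_3 = 2*2 + 1 = 5.
  i=4: a_4=4, p_4 = 4*48 + 19 = 211, q_4 = 4*5 + 2 = 22.
  i=5: a_5=2, p_5 = 2*211 + 48 = 470, q_5 = 2*22 + 5 = 49.
  i=6: a_6=1, p_6 = 1*470 + 211 = 681, q_6 = 1*49 + 22 = 71.
  i=7: a_7=1, p_7 = 1*681 + 470 = 1151, q_7 = 1*71 + 49 = 120.
Check: 1151^2 - 92*120^2 = 1324801 - 1324800 = 1, so (x, y) = (1151, 120) solves the equation, and by the theorem it is the least positive solution.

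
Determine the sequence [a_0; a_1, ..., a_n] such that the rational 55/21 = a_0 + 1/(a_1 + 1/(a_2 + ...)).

Run the Euclidean algorithm on 55 and 21; the successive quotients are the partial quotients a_0, a_1, ... (each step inverts the fractional part left over by the previous one):
  55 = 2*21 + 13, so a_0 = 2.
  21 = 1*13 + 8, so a_1 = 1.
  13 = 1*8 + 5, so a_2 = 1.
  8 = 1*5 + 3, so a_3 = 1.
  5 = 1*3 + 2, so a_4 = 1.
  3 = 1*2 + 1, so a_5 = 1.
  2 = 2*1 + 0, so a_6 = 2.
The remainder reaches 0 after 7 divisions, so the expansion has 7 partial quotients, read off in order.

[2; 1, 1, 1, 1, 1, 2]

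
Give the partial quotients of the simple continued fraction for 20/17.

[1; 5, 1, 2]

Run the Euclidean algorithm on 20 and 17; the successive quotients are the partial quotients a_0, a_1, ... (each step inverts the fractional part left over by the previous one):
  20 = 1*17 + 3, so a_0 = 1.
  17 = 5*3 + 2, so a_1 = 5.
  3 = 1*2 + 1, so a_2 = 1.
  2 = 2*1 + 0, so a_3 = 2.
The remainder reaches 0 after 4 divisions, so the expansion has 4 partial quotients, read off in order.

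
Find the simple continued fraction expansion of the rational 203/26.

[7; 1, 4, 5]

Run the Euclidean algorithm on 203 and 26; the successive quotients are the partial quotients a_0, a_1, ... (each step inverts the fractional part left over by the previous one):
  203 = 7*26 + 21, so a_0 = 7.
  26 = 1*21 + 5, so a_1 = 1.
  21 = 4*5 + 1, so a_2 = 4.
  5 = 5*1 + 0, so a_3 = 5.
The remainder reaches 0 after 4 divisions, so the expansion has 4 partial quotients, read off in order.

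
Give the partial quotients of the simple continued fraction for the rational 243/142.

Run the Euclidean algorithm on 243 and 142; the successive quotients are the partial quotients a_0, a_1, ... (each step inverts the fractional part left over by the previous one):
  243 = 1*142 + 101, so a_0 = 1.
  142 = 1*101 + 41, so a_1 = 1.
  101 = 2*41 + 19, so a_2 = 2.
  41 = 2*19 + 3, so a_3 = 2.
  19 = 6*3 + 1, so a_4 = 6.
  3 = 3*1 + 0, so a_5 = 3.
The remainder reaches 0 after 6 divisions, so the expansion has 6 partial quotients, read off in order.

[1; 1, 2, 2, 6, 3]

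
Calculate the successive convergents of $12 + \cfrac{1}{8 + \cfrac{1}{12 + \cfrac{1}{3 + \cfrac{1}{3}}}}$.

12/1, 97/8, 1176/97, 3625/299, 12051/994

Using the convergent recurrence p_i = a_i*p_{i-1} + p_{i-2}, q_i = a_i*q_{i-1} + q_{i-2} with p_{-2}=0, p_{-1}=1, q_{-2}=1, q_{-1}=0:
  i=0: a_0=12, p_0 = 12*1 + 0 = 12, q_0 = 12*0 + 1 = 1.
  i=1: a_1=8, p_1 = 8*12 + 1 = 97, q_1 = 8*1 + 0 = 8.
  i=2: a_2=12, p_2 = 12*97 + 12 = 1176, q_2 = 12*8 + 1 = 97.
  i=3: a_3=3, p_3 = 3*1176 + 97 = 3625, q_3 = 3*97 + 8 = 299.
  i=4: a_4=3, p_4 = 3*3625 + 1176 = 12051, q_4 = 3*299 + 97 = 994.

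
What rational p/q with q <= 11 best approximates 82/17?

53/11

Expand x = 82/17 as a continued fraction with the Euclidean algorithm:
  82 = 4*17 + 14, so a_0 = 4.
  17 = 1*14 + 3, so a_1 = 1.
  14 = 4*3 + 2, so a_2 = 4.
  3 = 1*2 + 1, so a_3 = 1.
  2 = 2*1 + 0, so a_4 = 2.
so x = [4; 1, 4, 1, 2].
Convergents (p_i = a_i*p_{i-1} + p_{i-2}, q_i = a_i*q_{i-1} + q_{i-2} with p_{-2}=0, p_{-1}=1, q_{-2}=1, q_{-1}=0), until the denominator exceeds 11:
  i=0: a_0=4, p_0 = 4*1 + 0 = 4, q_0 = 4*0 + 1 = 1.
  i=1: a_1=1, p_1 = 1*4 + 1 = 5, q_1 = 1*1 + 0 = 1.
  i=2: a_2=4, p_2 = 4*5 + 4 = 24, q_2 = 4*1 + 1 = 5.
  i=3: a_3=1, p_3 = 1*24 + 5 = 29, q_3 = 1*5 + 1 = 6.
  i=4: a_4=2, p_4 = 2*29 + 24 = 82, q_4 = 2*6 + 5 = 17.
q_4 = 17 > 11, so the last convergent with denominator <= 11 is p_3/q_3 = 29/6.
The closest fraction with denominator <= 11 is either p_3/q_3 or the intermediate fraction (k*p_3 + p_2)/(k*q_3 + q_2) with the largest k >= 1 whose denominator stays <= 11; these approach x as k grows, and every other convergent or intermediate fraction in range is farther away.
Largest k: floor((11 - q_2)/q_3) = floor((11 - 5)/6) = 1.
That gives (1*29 + 24)/(1*6 + 5) = 53/11.
Compare the errors: |x - 29/6| = |82*6 - 29*17|/(17*6) = 1/102, and |x - 53/11| = |82*11 - 53*17|/(17*11) = 1/187.
Cross-multiplying, 1*102 = 102 < 187 = 1*187, so 1/187 is smaller: the intermediate fraction 53/11 is closer to x than 29/6.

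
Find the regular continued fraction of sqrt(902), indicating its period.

[30; (30, 60)]

Write x_i = (sqrt(902) + m_i)/d_i with (m_0, d_0) = (0, 1). a_0 = floor(sqrt(902)) = 30, since 30^2 = 900 <= 902 < 961 = 31^2.
Iterate m_{i+1} = d_i*a_i - m_i, d_{i+1} = (902 - m_{i+1}^2)/d_i, a_{i+1} = floor((a_0 + m_{i+1})/d_{i+1}):
  m_1 = 1*30 - 0 = 30, d_1 = (902 - 30^2)/1 = 2/1 = 2, a_1 = floor((30 + 30)/2) = 30.
  m_2 = 2*30 - 30 = 30, d_2 = (902 - 30^2)/2 = 2/2 = 1, a_2 = floor((30 + 30)/1) = 60.
  m_3 = 1*60 - 30 = 30, d_3 = (902 - 30^2)/1 = 2/1 = 2: (m_3, d_3) = (m_1, d_1) = (30, 2), so from here the quotients repeat a_1, a_2; the period length is 2.
Hence the expansion of sqrt(902) is a_0 = 30 followed by the repeating block 30, 60 (period 2).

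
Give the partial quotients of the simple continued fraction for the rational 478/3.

Run the Euclidean algorithm on 478 and 3; the successive quotients are the partial quotients a_0, a_1, ... (each step inverts the fractional part left over by the previous one):
  478 = 159*3 + 1, so a_0 = 159.
  3 = 3*1 + 0, so a_1 = 3.
The remainder reaches 0 after 2 divisions, so the expansion has 2 partial quotients, read off in order.

[159; 3]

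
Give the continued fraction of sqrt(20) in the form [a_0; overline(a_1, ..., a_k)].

Write x_i = (sqrt(20) + m_i)/d_i with (m_0, d_0) = (0, 1). a_0 = floor(sqrt(20)) = 4, since 4^2 = 16 <= 20 < 25 = 5^2.
Iterate m_{i+1} = d_i*a_i - m_i, d_{i+1} = (20 - m_{i+1}^2)/d_i, a_{i+1} = floor((a_0 + m_{i+1})/d_{i+1}):
  m_1 = 1*4 - 0 = 4, d_1 = (20 - 4^2)/1 = 4/1 = 4, a_1 = floor((4 + 4)/4) = 2.
  m_2 = 4*2 - 4 = 4, d_2 = (20 - 4^2)/4 = 4/4 = 1, a_2 = floor((4 + 4)/1) = 8.
  m_3 = 1*8 - 4 = 4, d_3 = (20 - 4^2)/1 = 4/1 = 4: (m_3, d_3) = (m_1, d_1) = (4, 4), so from here the quotients repeat a_1, a_2; the period length is 2.
Hence the expansion of sqrt(20) is a_0 = 4 followed by the repeating block 2, 8 (period 2).

[4; overline(2, 8)]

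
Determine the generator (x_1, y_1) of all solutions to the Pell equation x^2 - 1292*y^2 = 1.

First expand sqrt(1292) as a continued fraction. With x_i = (sqrt(1292) + m_i)/d_i and (m_0, d_0) = (0, 1): a_0 = floor(sqrt(1292)) = 35, since 35^2 = 1225 <= 1292 < 1296 = 36^2.
Iterate m_{i+1} = d_i*a_i - m_i, d_{i+1} = (1292 - m_{i+1}^2)/d_i, a_{i+1} = floor((a_0 + m_{i+1})/d_{i+1}):
  m_1 = 1*35 - 0 = 35, d_1 = (1292 - 35^2)/1 = 67/1 = 67, a_1 = floor((35 + 35)/67) = 1.
  m_2 = 67*1 - 35 = 32, d_2 = (1292 - 32^2)/67 = 268/67 = 4, a_2 = floor((35 + 32)/4) = 16.
  m_3 = 4*16 - 32 = 32, d_3 = (1292 - 32^2)/4 = 268/4 = 67, a_3 = floor((35 + 32)/67) = 1.
  m_4 = 67*1 - 32 = 35, d_4 = (1292 - 35^2)/67 = 67/67 = 1, a_4 = floor((35 + 35)/1) = 70.
  m_5 = 1*70 - 35 = 35, d_5 = (1292 - 35^2)/1 = 67/1 = 67: (m_5, d_5) = (m_1, d_1) = (35, 67), so from here the quotients repeat a_1, ..., a_4; the period length is 4.
So sqrt(1292) = [35; (1, 16, 1, 70)] with period length k = 4.
k is even, so the fundamental solution of x^2 - 1292y^2 = 1 is (p_{k-1}, q_{k-1}) = (p_3, q_3); compute convergents through index 3.
Convergents (p_i = a_i*p_{i-1} + p_{i-2}, q_i = a_i*q_{i-1} + q_{i-2} with p_{-2}=0, p_{-1}=1, q_{-2}=1, q_{-1}=0):
  i=0: a_0=35, p_0 = 35*1 + 0 = 35, q_0 = 35*0 + 1 = 1.
  i=1: a_1=1, p_1 = 1*35 + 1 = 36, q_1 = 1*1 + 0 = 1.
  i=2: a_2=16, p_2 = 16*36 + 35 = 611, q_2 = 16*1 + 1 = 17.
  i=3: a_3=1, p_3 = 1*611 + 36 = 647, q_3 = 1*17 + 1 = 18.
Check: 647^2 - 1292*18^2 = 418609 - 418608 = 1, so (x, y) = (647, 18) solves the equation, and by the theorem it is the least positive solution.

(x, y) = (647, 18)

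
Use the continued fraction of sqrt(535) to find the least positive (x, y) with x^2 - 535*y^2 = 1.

First expand sqrt(535) as a continued fraction. With x_i = (sqrt(535) + m_i)/d_i and (m_0, d_0) = (0, 1): a_0 = floor(sqrt(535)) = 23, since 23^2 = 529 <= 535 < 576 = 24^2.
Iterate m_{i+1} = d_i*a_i - m_i, d_{i+1} = (535 - m_{i+1}^2)/d_i, a_{i+1} = floor((a_0 + m_{i+1})/d_{i+1}):
  m_1 = 1*23 - 0 = 23, d_1 = (535 - 23^2)/1 = 6/1 = 6, a_1 = floor((23 + 23)/6) = 7.
  m_2 = 6*7 - 23 = 19, d_2 = (535 - 19^2)/6 = 174/6 = 29, a_2 = floor((23 + 19)/29) = 1.
  m_3 = 29*1 - 19 = 10, d_3 = (535 - 10^2)/29 = 435/29 = 15, a_3 = floor((23 + 10)/15) = 2.
  m_4 = 15*2 - 10 = 20, d_4 = (535 - 20^2)/15 = 135/15 = 9, a_4 = floor((23 + 20)/9) = 4.
  m_5 = 9*4 - 20 = 16, d_5 = (535 - 16^2)/9 = 279/9 = 31, a_5 = floor((23 + 16)/31) = 1.
  m_6 = 31*1 - 16 = 15, d_6 = (535 - 15^2)/31 = 310/31 = 10, a_6 = floor((23 + 15)/10) = 3.
  m_7 = 10*3 - 15 = 15, d_7 = (535 - 15^2)/10 = 310/10 = 31, a_7 = floor((23 + 15)/31) = 1.
  m_8 = 31*1 - 15 = 16, d_8 = (535 - 16^2)/31 = 279/31 = 9, a_8 = floor((23 + 16)/9) = 4.
  m_9 = 9*4 - 16 = 20, d_9 = (535 - 20^2)/9 = 135/9 = 15, a_9 = floor((23 + 20)/15) = 2.
  m_10 = 15*2 - 20 = 10, d_10 = (535 - 10^2)/15 = 435/15 = 29, a_10 = floor((23 + 10)/29) = 1.
  m_11 = 29*1 - 10 = 19, d_11 = (535 - 19^2)/29 = 174/29 = 6, a_11 = floor((23 + 19)/6) = 7.
  m_12 = 6*7 - 19 = 23, d_12 = (535 - 23^2)/6 = 6/6 = 1, a_12 = floor((23 + 23)/1) = 46.
  m_13 = 1*46 - 23 = 23, d_13 = (535 - 23^2)/1 = 6/1 = 6: (m_13, d_13) = (m_1, d_1) = (23, 6), so from here the quotients repeat a_1, ..., a_12; the period length is 12.
So sqrt(535) = [23; (7, 1, 2, 4, 1, 3, 1, 4, 2, 1, 7, 46)] with period length k = 12.
k is even, so the fundamental solution of x^2 - 535y^2 = 1 is (p_{k-1}, q_{k-1}) = (p_11, q_11); compute convergents through index 11.
Convergents (p_i = a_i*p_{i-1} + p_{i-2}, q_i = a_i*q_{i-1} + q_{i-2} with p_{-2}=0, p_{-1}=1, q_{-2}=1, q_{-1}=0):
  i=0: a_0=23, p_0 = 23*1 + 0 = 23, q_0 = 23*0 + 1 = 1.
  i=1: a_1=7, p_1 = 7*23 + 1 = 162, q_1 = 7*1 + 0 = 7.
  i=2: a_2=1, p_2 = 1*162 + 23 = 185, q_2 = 1*7 + 1 = 8.
  i=3: a_3=2, p_3 = 2*185 + 162 = 532, q_3 = 2*8 + 7 = 23.
  i=4: a_4=4, p_4 = 4*532 + 185 = 2313, q_4 = 4*23 + 8 = 100.
  i=5: a_5=1, p_5 = 1*2313 + 532 = 2845, q_5 = 1*100 + 23 = 123.
  i=6: a_6=3, p_6 = 3*2845 + 2313 = 10848, q_6 = 3*123 + 100 = 469.
  i=7: a_7=1, p_7 = 1*10848 + 2845 = 13693, q_7 = 1*469 + 123 = 592.
  i=8: a_8=4, p_8 = 4*13693 + 10848 = 65620, q_8 = 4*592 + 469 = 2837.
  i=9: a_9=2, p_9 = 2*65620 + 13693 = 144933, q_9 = 2*2837 + 592 = 6266.
  i=10: a_10=1, p_10 = 1*144933 + 65620 = 210553, q_10 = 1*6266 + 2837 = 9103.
  i=11: a_11=7, p_11 = 7*210553 + 144933 = 1618804, q_11 = 7*9103 + 6266 = 69987.
Check: 1618804^2 - 535*69987^2 = 2620526390416 - 2620526390415 = 1, so (x, y) = (1618804, 69987) solves the equation, and by the theorem it is the least positive solution.

(x, y) = (1618804, 69987)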